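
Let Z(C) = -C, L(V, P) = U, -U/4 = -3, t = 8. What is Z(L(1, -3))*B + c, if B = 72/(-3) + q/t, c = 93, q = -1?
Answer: 765/2 ≈ 382.50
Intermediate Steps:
U = 12 (U = -4*(-3) = 12)
L(V, P) = 12
B = -193/8 (B = 72/(-3) - 1/8 = 72*(-⅓) - 1*⅛ = -24 - ⅛ = -193/8 ≈ -24.125)
Z(L(1, -3))*B + c = -1*12*(-193/8) + 93 = -12*(-193/8) + 93 = 579/2 + 93 = 765/2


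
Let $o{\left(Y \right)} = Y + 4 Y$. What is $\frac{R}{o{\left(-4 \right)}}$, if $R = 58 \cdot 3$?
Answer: $- \frac{87}{10} \approx -8.7$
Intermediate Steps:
$o{\left(Y \right)} = 5 Y$
$R = 174$
$\frac{R}{o{\left(-4 \right)}} = \frac{174}{5 \left(-4\right)} = \frac{174}{-20} = 174 \left(- \frac{1}{20}\right) = - \frac{87}{10}$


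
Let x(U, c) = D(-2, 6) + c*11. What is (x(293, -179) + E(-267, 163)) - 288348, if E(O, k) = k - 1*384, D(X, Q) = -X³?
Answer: -290530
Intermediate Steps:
x(U, c) = 8 + 11*c (x(U, c) = -1*(-2)³ + c*11 = -1*(-8) + 11*c = 8 + 11*c)
E(O, k) = -384 + k (E(O, k) = k - 384 = -384 + k)
(x(293, -179) + E(-267, 163)) - 288348 = ((8 + 11*(-179)) + (-384 + 163)) - 288348 = ((8 - 1969) - 221) - 288348 = (-1961 - 221) - 288348 = -2182 - 288348 = -290530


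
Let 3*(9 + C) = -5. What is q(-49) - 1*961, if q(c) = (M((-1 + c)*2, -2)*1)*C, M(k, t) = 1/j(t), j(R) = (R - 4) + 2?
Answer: -2875/3 ≈ -958.33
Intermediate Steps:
j(R) = -2 + R (j(R) = (-4 + R) + 2 = -2 + R)
C = -32/3 (C = -9 + (1/3)*(-5) = -9 - 5/3 = -32/3 ≈ -10.667)
M(k, t) = 1/(-2 + t)
q(c) = 8/3 (q(c) = (1/(-2 - 2))*(-32/3) = (1/(-4))*(-32/3) = -1/4*1*(-32/3) = -1/4*(-32/3) = 8/3)
q(-49) - 1*961 = 8/3 - 1*961 = 8/3 - 961 = -2875/3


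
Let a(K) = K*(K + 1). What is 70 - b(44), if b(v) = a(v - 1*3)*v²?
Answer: -3333722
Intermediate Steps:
a(K) = K*(1 + K)
b(v) = v²*(-3 + v)*(-2 + v) (b(v) = ((v - 1*3)*(1 + (v - 1*3)))*v² = ((v - 3)*(1 + (v - 3)))*v² = ((-3 + v)*(1 + (-3 + v)))*v² = ((-3 + v)*(-2 + v))*v² = v²*(-3 + v)*(-2 + v))
70 - b(44) = 70 - 44²*(-3 + 44)*(-2 + 44) = 70 - 1936*41*42 = 70 - 1*3333792 = 70 - 3333792 = -3333722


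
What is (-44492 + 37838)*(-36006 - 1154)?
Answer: 247262640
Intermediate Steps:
(-44492 + 37838)*(-36006 - 1154) = -6654*(-37160) = 247262640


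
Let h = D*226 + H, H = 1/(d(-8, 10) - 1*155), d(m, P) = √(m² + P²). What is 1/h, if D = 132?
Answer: 711821197/21235045324945 + 2*√41/21235045324945 ≈ 3.3521e-5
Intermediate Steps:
d(m, P) = √(P² + m²)
H = 1/(-155 + 2*√41) (H = 1/(√(10² + (-8)²) - 1*155) = 1/(√(100 + 64) - 155) = 1/(√164 - 155) = 1/(2*√41 - 155) = 1/(-155 + 2*√41) ≈ -0.0070327)
h = 711821197/23861 - 2*√41/23861 (h = 132*226 + (-155/23861 - 2*√41/23861) = 29832 + (-155/23861 - 2*√41/23861) = 711821197/23861 - 2*√41/23861 ≈ 29832.)
1/h = 1/(711821197/23861 - 2*√41/23861)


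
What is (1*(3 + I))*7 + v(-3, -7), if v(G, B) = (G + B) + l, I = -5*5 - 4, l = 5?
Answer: -187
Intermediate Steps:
I = -29 (I = -25 - 4 = -29)
v(G, B) = 5 + B + G (v(G, B) = (G + B) + 5 = (B + G) + 5 = 5 + B + G)
(1*(3 + I))*7 + v(-3, -7) = (1*(3 - 29))*7 + (5 - 7 - 3) = (1*(-26))*7 - 5 = -26*7 - 5 = -182 - 5 = -187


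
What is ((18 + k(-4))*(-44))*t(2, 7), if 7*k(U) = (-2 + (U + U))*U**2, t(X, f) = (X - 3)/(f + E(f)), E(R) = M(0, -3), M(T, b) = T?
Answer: -1496/49 ≈ -30.531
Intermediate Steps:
E(R) = 0
t(X, f) = (-3 + X)/f (t(X, f) = (X - 3)/(f + 0) = (-3 + X)/f)
k(U) = U**2*(-2 + 2*U)/7 (k(U) = ((-2 + (U + U))*U**2)/7 = ((-2 + 2*U)*U**2)/7 = (U**2*(-2 + 2*U))/7 = U**2*(-2 + 2*U)/7)
((18 + k(-4))*(-44))*t(2, 7) = ((18 + (2/7)*(-4)**2*(-1 - 4))*(-44))*((-3 + 2)/7) = ((18 + (2/7)*16*(-5))*(-44))*((1/7)*(-1)) = ((18 - 160/7)*(-44))*(-1/7) = -34/7*(-44)*(-1/7) = (1496/7)*(-1/7) = -1496/49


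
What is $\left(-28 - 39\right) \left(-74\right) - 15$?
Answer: $4943$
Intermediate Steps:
$\left(-28 - 39\right) \left(-74\right) - 15 = \left(-67\right) \left(-74\right) - 15 = 4958 - 15 = 4943$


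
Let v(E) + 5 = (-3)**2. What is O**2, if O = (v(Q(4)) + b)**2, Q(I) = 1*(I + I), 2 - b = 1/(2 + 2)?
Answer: 279841/256 ≈ 1093.1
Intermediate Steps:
b = 7/4 (b = 2 - 1/(2 + 2) = 2 - 1/4 = 7/4 ≈ 1.7500)
Q(I) = 2*I (Q(I) = 1*(2*I) = 2*I)
v(E) = 4 (v(E) = -5 + (-3)**2 = -5 + 9 = 4)
O = 529/16 (O = (4 + 7/4)**2 = (23/4)**2 = 529/16 ≈ 33.063)
O**2 = (529/16)**2 = 279841/256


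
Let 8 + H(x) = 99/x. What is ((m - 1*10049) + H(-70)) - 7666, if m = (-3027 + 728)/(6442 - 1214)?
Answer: -3243293791/182980 ≈ -17725.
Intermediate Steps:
H(x) = -8 + 99/x
m = -2299/5228 ≈ -0.43975
((m - 1*10049) + H(-70)) - 7666 = ((-2299/5228 - 1*10049) + (-8 + 99/(-70))) - 7666 = ((-2299/5228 - 10049) + (-8 + 99*(-1/70))) - 7666 = (-52538471/5228 + (-8 - 99/70)) - 7666 = (-52538471/5228 - 659/70) - 7666 = -1840569111/182980 - 7666 = -3243293791/182980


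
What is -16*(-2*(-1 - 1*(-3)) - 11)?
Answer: 240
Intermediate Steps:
-16*(-2*(-1 - 1*(-3)) - 11) = -16*(-2*(-1 + 3) - 11) = -16*(-2*2 - 11) = -16*(-4 - 11) = -16*(-15) = 240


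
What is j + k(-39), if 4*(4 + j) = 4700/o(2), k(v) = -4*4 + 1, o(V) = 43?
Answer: 358/43 ≈ 8.3256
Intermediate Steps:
k(v) = -15 (k(v) = -16 + 1 = -15)
j = 1003/43 (j = -4 + (4700/43)/4 = -4 + (4700*(1/43))/4 = -4 + (¼)*(4700/43) = -4 + 1175/43 = 1003/43 ≈ 23.326)
j + k(-39) = 1003/43 - 15 = 358/43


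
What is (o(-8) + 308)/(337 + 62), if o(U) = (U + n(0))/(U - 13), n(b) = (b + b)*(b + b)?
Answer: 6476/8379 ≈ 0.77288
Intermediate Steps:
n(b) = 4*b² (n(b) = (2*b)*(2*b) = 4*b²)
o(U) = U/(-13 + U) (o(U) = (U + 4*0²)/(U - 13) = (U + 4*0)/(-13 + U) = (U + 0)/(-13 + U) = U/(-13 + U))
(o(-8) + 308)/(337 + 62) = (-8/(-13 - 8) + 308)/(337 + 62) = (-8/(-21) + 308)/399 = (-8*(-1/21) + 308)*(1/399) = (8/21 + 308)*(1/399) = (6476/21)*(1/399) = 6476/8379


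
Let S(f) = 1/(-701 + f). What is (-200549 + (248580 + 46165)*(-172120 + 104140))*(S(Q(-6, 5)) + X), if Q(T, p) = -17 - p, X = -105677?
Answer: 1530913780893982328/723 ≈ 2.1174e+15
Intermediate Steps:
(-200549 + (248580 + 46165)*(-172120 + 104140))*(S(Q(-6, 5)) + X) = (-200549 + (248580 + 46165)*(-172120 + 104140))*(1/(-701 + (-17 - 1*5)) - 105677) = (-200549 + 294745*(-67980))*(1/(-701 + (-17 - 5)) - 105677) = (-200549 - 20036765100)*(1/(-701 - 22) - 105677) = -20036965649*(1/(-723) - 105677) = -20036965649*(-1/723 - 105677) = -20036965649*(-76404472/723) = 1530913780893982328/723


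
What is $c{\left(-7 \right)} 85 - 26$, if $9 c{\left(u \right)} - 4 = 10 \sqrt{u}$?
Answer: $\frac{106}{9} + \frac{850 i \sqrt{7}}{9} \approx 11.778 + 249.88 i$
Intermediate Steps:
$c{\left(u \right)} = \frac{4}{9} + \frac{10 \sqrt{u}}{9}$
$c{\left(-7 \right)} 85 - 26 = \left(\frac{4}{9} + \frac{10 \sqrt{-7}}{9}\right) 85 - 26 = \left(\frac{4}{9} + \frac{10 i \sqrt{7}}{9}\right) 85 - 26 = \left(\frac{340}{9} + \frac{850 i \sqrt{7}}{9}\right) - 26 = \frac{106}{9} + \frac{850 i \sqrt{7}}{9}$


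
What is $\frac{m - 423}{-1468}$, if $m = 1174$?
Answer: $- \frac{751}{1468} \approx -0.51158$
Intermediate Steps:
$\frac{m - 423}{-1468} = \frac{1174 - 423}{-1468} = 751 \left(- \frac{1}{1468}\right) = - \frac{751}{1468}$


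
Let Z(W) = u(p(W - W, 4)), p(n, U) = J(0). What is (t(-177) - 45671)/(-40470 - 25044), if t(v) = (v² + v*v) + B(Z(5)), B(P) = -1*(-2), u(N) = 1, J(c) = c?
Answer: -5663/21838 ≈ -0.25932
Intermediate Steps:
p(n, U) = 0
Z(W) = 1
B(P) = 2
t(v) = 2 + 2*v² (t(v) = (v² + v*v) + 2 = (v² + v²) + 2 = 2*v² + 2 = 2 + 2*v²)
(t(-177) - 45671)/(-40470 - 25044) = ((2 + 2*(-177)²) - 45671)/(-40470 - 25044) = ((2 + 2*31329) - 45671)/(-65514) = ((2 + 62658) - 45671)*(-1/65514) = (62660 - 45671)*(-1/65514) = 16989*(-1/65514) = -5663/21838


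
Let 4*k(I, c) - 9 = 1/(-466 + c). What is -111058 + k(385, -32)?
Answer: -221223055/1992 ≈ -1.1106e+5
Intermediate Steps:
k(I, c) = 9/4 + 1/(4*(-466 + c))
-111058 + k(385, -32) = -111058 + (-4193 + 9*(-32))/(4*(-466 - 32)) = -111058 + (¼)*(-4193 - 288)/(-498) = -111058 + (¼)*(-1/498)*(-4481) = -111058 + 4481/1992 = -221223055/1992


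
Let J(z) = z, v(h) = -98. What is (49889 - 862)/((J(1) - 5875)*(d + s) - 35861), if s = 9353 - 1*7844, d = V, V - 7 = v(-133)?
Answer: -49027/8365193 ≈ -0.0058608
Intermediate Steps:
V = -91 (V = 7 - 98 = -91)
d = -91
s = 1509 (s = 9353 - 7844 = 1509)
(49889 - 862)/((J(1) - 5875)*(d + s) - 35861) = (49889 - 862)/((1 - 5875)*(-91 + 1509) - 35861) = 49027/(-5874*1418 - 35861) = 49027/(-8329332 - 35861) = 49027/(-8365193) = 49027*(-1/8365193) = -49027/8365193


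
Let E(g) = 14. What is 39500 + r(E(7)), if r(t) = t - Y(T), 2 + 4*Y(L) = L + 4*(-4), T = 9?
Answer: 158065/4 ≈ 39516.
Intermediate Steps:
Y(L) = -9/2 + L/4 (Y(L) = -½ + (L + 4*(-4))/4 = -½ + (L - 16)/4 = -½ + (-16 + L)/4 = -½ + (-4 + L/4) = -9/2 + L/4)
r(t) = 9/4 + t (r(t) = t - (-9/2 + (¼)*9) = t - (-9/2 + 9/4) = t - 1*(-9/4) = t + 9/4 = 9/4 + t)
39500 + r(E(7)) = 39500 + (9/4 + 14) = 39500 + 65/4 = 158065/4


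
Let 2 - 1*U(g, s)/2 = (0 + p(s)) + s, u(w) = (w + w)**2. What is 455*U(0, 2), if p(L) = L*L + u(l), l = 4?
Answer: -61880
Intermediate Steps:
u(w) = 4*w**2 (u(w) = (2*w)**2 = 4*w**2)
p(L) = 64 + L**2 (p(L) = L*L + 4*4**2 = L**2 + 4*16 = L**2 + 64 = 64 + L**2)
U(g, s) = -124 - 2*s - 2*s**2 (U(g, s) = 4 - 2*((0 + (64 + s**2)) + s) = 4 - 2*((64 + s**2) + s) = 4 - 2*(64 + s + s**2) = 4 + (-128 - 2*s - 2*s**2) = -124 - 2*s - 2*s**2)
455*U(0, 2) = 455*(-124 - 2*2 - 2*2**2) = 455*(-124 - 4 - 2*4) = 455*(-124 - 4 - 8) = 455*(-136) = -61880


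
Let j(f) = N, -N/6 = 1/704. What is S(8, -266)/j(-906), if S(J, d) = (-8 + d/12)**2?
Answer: -2882968/27 ≈ -1.0678e+5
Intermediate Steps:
S(J, d) = (-8 + d/12)**2 (S(J, d) = (-8 + d*(1/12))**2 = (-8 + d/12)**2)
N = -3/352 (N = -6/704 = -6*1/704 = -3/352 ≈ -0.0085227)
j(f) = -3/352
S(8, -266)/j(-906) = ((-96 - 266)**2/144)/(-3/352) = ((1/144)*(-362)**2)*(-352/3) = ((1/144)*131044)*(-352/3) = (32761/36)*(-352/3) = -2882968/27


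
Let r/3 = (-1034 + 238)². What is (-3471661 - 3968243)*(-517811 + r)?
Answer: -10289662508448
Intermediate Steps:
r = 1900848 (r = 3*(-1034 + 238)² = 3*(-796)² = 3*633616 = 1900848)
(-3471661 - 3968243)*(-517811 + r) = (-3471661 - 3968243)*(-517811 + 1900848) = -7439904*1383037 = -10289662508448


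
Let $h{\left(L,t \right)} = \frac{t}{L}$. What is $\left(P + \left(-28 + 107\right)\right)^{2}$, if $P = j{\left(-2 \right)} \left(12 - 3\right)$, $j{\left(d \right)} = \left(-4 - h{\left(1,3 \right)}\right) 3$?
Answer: $12100$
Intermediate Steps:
$j{\left(d \right)} = -21$ ($j{\left(d \right)} = \left(-4 - \frac{3}{1}\right) 3 = \left(-4 - 3 \cdot 1\right) 3 = \left(-4 - 3\right) 3 = \left(-7\right) 3 = -21$)
$P = -189$ ($P = - 21 \left(12 - 3\right) = \left(-21\right) 9 = -189$)
$\left(P + \left(-28 + 107\right)\right)^{2} = \left(-189 + \left(-28 + 107\right)\right)^{2} = \left(-189 + 79\right)^{2} = \left(-110\right)^{2} = 12100$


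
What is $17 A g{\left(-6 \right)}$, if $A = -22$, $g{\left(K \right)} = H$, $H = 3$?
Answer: $-1122$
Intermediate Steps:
$g{\left(K \right)} = 3$
$17 A g{\left(-6 \right)} = 17 \left(-22\right) 3 = \left(-374\right) 3 = -1122$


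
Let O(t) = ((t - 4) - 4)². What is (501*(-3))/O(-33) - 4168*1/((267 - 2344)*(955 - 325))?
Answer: -979842061/1099802655 ≈ -0.89093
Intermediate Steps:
O(t) = (-8 + t)² (O(t) = ((-4 + t) - 4)² = (-8 + t)²)
(501*(-3))/O(-33) - 4168*1/((267 - 2344)*(955 - 325)) = (501*(-3))/((-8 - 33)²) - 4168*1/((267 - 2344)*(955 - 325)) = -1503/((-41)²) - 4168/(630*(-2077)) = -1503/1681 - 4168/(-1308510) = -1503*1/1681 - 4168*(-1/1308510) = -1503/1681 + 2084/654255 = -979842061/1099802655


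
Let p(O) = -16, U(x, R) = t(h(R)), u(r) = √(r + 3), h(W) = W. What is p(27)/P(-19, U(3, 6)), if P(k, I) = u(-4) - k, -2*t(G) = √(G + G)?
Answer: -152/181 + 8*I/181 ≈ -0.83978 + 0.044199*I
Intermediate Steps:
u(r) = √(3 + r)
t(G) = -√2*√G/2 (t(G) = -√(G + G)/2 = -√2*√G/2)
U(x, R) = -√2*√R/2
P(k, I) = I - k (P(k, I) = √(3 - 4) - k = √(-1) - k = I - k)
p(27)/P(-19, U(3, 6)) = -16/(I - 1*(-19)) = -16/(I + 19) = -16*(19 - I)/362 = -8*(19 - I)/181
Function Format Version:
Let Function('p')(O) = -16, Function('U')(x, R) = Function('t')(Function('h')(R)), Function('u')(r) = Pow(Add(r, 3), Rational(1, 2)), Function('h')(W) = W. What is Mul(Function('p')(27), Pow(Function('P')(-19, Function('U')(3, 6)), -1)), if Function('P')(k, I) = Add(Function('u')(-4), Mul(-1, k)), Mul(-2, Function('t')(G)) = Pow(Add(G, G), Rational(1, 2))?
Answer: Add(Rational(-152, 181), Mul(Rational(8, 181), I)) ≈ Add(-0.83978, Mul(0.044199, I))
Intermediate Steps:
Function('u')(r) = Pow(Add(3, r), Rational(1, 2))
Function('t')(G) = Mul(Rational(-1, 2), Pow(2, Rational(1, 2)), Pow(G, Rational(1, 2))) (Function('t')(G) = Mul(Rational(-1, 2), Pow(Add(G, G), Rational(1, 2))) = Mul(Rational(-1, 2), Pow(Mul(2, G), Rational(1, 2))) = Mul(Rational(-1, 2), Mul(Pow(2, Rational(1, 2)), Pow(G, Rational(1, 2)))) = Mul(Rational(-1, 2), Pow(2, Rational(1, 2)), Pow(G, Rational(1, 2))))
Function('U')(x, R) = Mul(Rational(-1, 2), Pow(2, Rational(1, 2)), Pow(R, Rational(1, 2)))
Function('P')(k, I) = Add(I, Mul(-1, k)) (Function('P')(k, I) = Add(Pow(Add(3, -4), Rational(1, 2)), Mul(-1, k)) = Add(Pow(-1, Rational(1, 2)), Mul(-1, k)) = Add(I, Mul(-1, k)))
Mul(Function('p')(27), Pow(Function('P')(-19, Function('U')(3, 6)), -1)) = Mul(-16, Pow(Add(I, Mul(-1, -19)), -1)) = Mul(-16, Pow(Add(I, 19), -1)) = Mul(-16, Pow(Add(19, I), -1)) = Mul(-16, Mul(Rational(1, 362), Add(19, Mul(-1, I)))) = Mul(Rational(-8, 181), Add(19, Mul(-1, I)))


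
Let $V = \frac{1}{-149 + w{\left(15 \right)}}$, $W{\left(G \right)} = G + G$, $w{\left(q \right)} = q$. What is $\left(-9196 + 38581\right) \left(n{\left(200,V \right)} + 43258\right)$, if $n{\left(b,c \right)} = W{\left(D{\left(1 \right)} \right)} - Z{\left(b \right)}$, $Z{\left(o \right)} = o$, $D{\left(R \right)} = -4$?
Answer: $1265024250$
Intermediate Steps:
$W{\left(G \right)} = 2 G$
$V = - \frac{1}{134}$ ($V = \frac{1}{-149 + 15} = \frac{1}{-134} = - \frac{1}{134} \approx -0.0074627$)
$n{\left(b,c \right)} = -8 - b$ ($n{\left(b,c \right)} = 2 \left(-4\right) - b = -8 - b$)
$\left(-9196 + 38581\right) \left(n{\left(200,V \right)} + 43258\right) = \left(-9196 + 38581\right) \left(\left(-8 - 200\right) + 43258\right) = 29385 \left(\left(-8 - 200\right) + 43258\right) = 29385 \left(-208 + 43258\right) = 29385 \cdot 43050 = 1265024250$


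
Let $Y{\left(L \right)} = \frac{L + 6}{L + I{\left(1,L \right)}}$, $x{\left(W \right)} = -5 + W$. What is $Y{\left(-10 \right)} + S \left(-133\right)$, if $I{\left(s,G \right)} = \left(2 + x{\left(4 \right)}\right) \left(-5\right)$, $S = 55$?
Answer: $- \frac{109721}{15} \approx -7314.7$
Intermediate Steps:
$I{\left(s,G \right)} = -5$ ($I{\left(s,G \right)} = \left(2 + \left(-5 + 4\right)\right) \left(-5\right) = \left(2 - 1\right) \left(-5\right) = 1 \left(-5\right) = -5$)
$Y{\left(L \right)} = \frac{6 + L}{-5 + L}$ ($Y{\left(L \right)} = \frac{L + 6}{L - 5} = \frac{6 + L}{-5 + L}$)
$Y{\left(-10 \right)} + S \left(-133\right) = \frac{6 - 10}{-5 - 10} + 55 \left(-133\right) = \frac{1}{-15} \left(-4\right) - 7315 = \left(- \frac{1}{15}\right) \left(-4\right) - 7315 = \frac{4}{15} - 7315 = - \frac{109721}{15}$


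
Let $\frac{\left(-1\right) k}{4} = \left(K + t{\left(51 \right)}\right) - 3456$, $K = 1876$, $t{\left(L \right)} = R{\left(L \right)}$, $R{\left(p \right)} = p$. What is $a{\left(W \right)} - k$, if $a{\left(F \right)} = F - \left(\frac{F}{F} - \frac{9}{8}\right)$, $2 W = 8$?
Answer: $- \frac{48895}{8} \approx -6111.9$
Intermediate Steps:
$t{\left(L \right)} = L$
$W = 4$ ($W = \frac{1}{2} \cdot 8 = 4$)
$k = 6116$ ($k = - 4 \left(\left(1876 + 51\right) - 3456\right) = - 4 \left(1927 - 3456\right) = \left(-4\right) \left(-1529\right) = 6116$)
$a{\left(F \right)} = \frac{1}{8} + F$ ($a{\left(F \right)} = F - \left(1 - \frac{9}{8}\right) = F - - \frac{1}{8} = F + \frac{1}{8} = \frac{1}{8} + F$)
$a{\left(W \right)} - k = \left(\frac{1}{8} + 4\right) - 6116 = \frac{33}{8} - 6116 = - \frac{48895}{8}$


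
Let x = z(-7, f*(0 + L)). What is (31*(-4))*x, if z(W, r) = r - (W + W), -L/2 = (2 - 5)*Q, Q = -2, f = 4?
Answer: 4216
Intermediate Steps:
L = -12 (L = -2*(2 - 5)*(-2) = -(-6)*(-2) = -2*6 = -12)
z(W, r) = r - 2*W
x = -34 (x = 4*(0 - 12) - 2*(-7) = 4*(-12) + 14 = -48 + 14 = -34)
(31*(-4))*x = (31*(-4))*(-34) = -124*(-34) = 4216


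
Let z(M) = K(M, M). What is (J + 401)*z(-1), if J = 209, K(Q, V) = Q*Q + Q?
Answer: 0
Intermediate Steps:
K(Q, V) = Q + Q² (K(Q, V) = Q² + Q = Q + Q²)
z(M) = M*(1 + M)
(J + 401)*z(-1) = (209 + 401)*(-(1 - 1)) = 610*(-1*0) = 610*0 = 0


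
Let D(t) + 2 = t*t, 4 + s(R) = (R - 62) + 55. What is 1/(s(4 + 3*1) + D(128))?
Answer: 1/16378 ≈ 6.1058e-5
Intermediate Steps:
s(R) = -11 + R (s(R) = -4 + ((R - 62) + 55) = -4 + ((-62 + R) + 55) = -4 + (-7 + R) = -11 + R)
D(t) = -2 + t**2 (D(t) = -2 + t*t = -2 + t**2)
1/(s(4 + 3*1) + D(128)) = 1/((-11 + (4 + 3*1)) + (-2 + 128**2)) = 1/((-11 + (4 + 3)) + (-2 + 16384)) = 1/((-11 + 7) + 16382) = 1/(-4 + 16382) = 1/16378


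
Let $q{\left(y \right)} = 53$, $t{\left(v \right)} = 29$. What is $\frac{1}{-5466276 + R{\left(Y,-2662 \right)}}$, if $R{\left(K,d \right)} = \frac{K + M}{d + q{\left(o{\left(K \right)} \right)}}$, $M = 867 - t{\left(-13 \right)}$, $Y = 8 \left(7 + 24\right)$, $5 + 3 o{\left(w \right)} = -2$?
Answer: $- \frac{2609}{14261515170} \approx -1.8294 \cdot 10^{-7}$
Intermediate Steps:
$o{\left(w \right)} = - \frac{7}{3}$ ($o{\left(w \right)} = - \frac{5}{3} + \frac{1}{3} \left(-2\right) = - \frac{5}{3} - \frac{2}{3} = - \frac{7}{3}$)
$Y = 248$ ($Y = 8 \cdot 31 = 248$)
$M = 838$ ($M = 867 - 29 = 838$)
$R{\left(K,d \right)} = \frac{838 + K}{53 + d}$ ($R{\left(K,d \right)} = \frac{K + 838}{d + 53} = \frac{838 + K}{53 + d}$)
$\frac{1}{-5466276 + R{\left(Y,-2662 \right)}} = \frac{1}{-5466276 + \frac{838 + 248}{53 - 2662}} = \frac{1}{-5466276 + \frac{1}{-2609} \cdot 1086} = \frac{1}{-5466276 - \frac{1086}{2609}} = \frac{1}{- \frac{14261515170}{2609}} = - \frac{2609}{14261515170}$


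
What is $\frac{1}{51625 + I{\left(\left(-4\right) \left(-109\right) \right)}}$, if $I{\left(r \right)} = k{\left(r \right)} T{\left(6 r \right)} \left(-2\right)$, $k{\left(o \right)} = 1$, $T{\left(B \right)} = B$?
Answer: $\frac{1}{46393} \approx 2.1555 \cdot 10^{-5}$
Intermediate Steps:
$I{\left(r \right)} = - 12 r$ ($I{\left(r \right)} = 1 \cdot 6 r \left(-2\right) = 6 r \left(-2\right) = - 12 r$)
$\frac{1}{51625 + I{\left(\left(-4\right) \left(-109\right) \right)}} = \frac{1}{51625 - 12 \left(\left(-4\right) \left(-109\right)\right)} = \frac{1}{51625 - 5232} = \frac{1}{46393}$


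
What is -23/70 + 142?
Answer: 9917/70 ≈ 141.67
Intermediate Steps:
-23/70 + 142 = 9917/70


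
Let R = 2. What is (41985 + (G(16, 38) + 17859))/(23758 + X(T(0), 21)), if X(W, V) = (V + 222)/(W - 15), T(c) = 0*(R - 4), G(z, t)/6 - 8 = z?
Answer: 299940/118709 ≈ 2.5267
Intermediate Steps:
G(z, t) = 48 + 6*z
T(c) = 0 (T(c) = 0*(2 - 4) = 0*(-2) = 0)
X(W, V) = (222 + V)/(-15 + W)
(41985 + (G(16, 38) + 17859))/(23758 + X(T(0), 21)) = (41985 + ((48 + 6*16) + 17859))/(23758 + (222 + 21)/(-15 + 0)) = (41985 + ((48 + 96) + 17859))/(23758 + 243/(-15)) = (41985 + (144 + 17859))/(23758 - 1/15*243) = (41985 + 18003)/(23758 - 81/5) = 59988/(118709/5) = 59988*(5/118709) = 299940/118709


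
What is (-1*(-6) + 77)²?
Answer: 6889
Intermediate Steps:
(-1*(-6) + 77)² = (6 + 77)² = 83² = 6889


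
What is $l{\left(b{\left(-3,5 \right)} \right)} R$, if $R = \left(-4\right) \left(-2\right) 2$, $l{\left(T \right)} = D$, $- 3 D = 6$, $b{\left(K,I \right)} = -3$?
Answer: $-32$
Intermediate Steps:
$D = -2$ ($D = \left(- \frac{1}{3}\right) 6 = -2$)
$l{\left(T \right)} = -2$
$R = 16$ ($R = 8 \cdot 2 = 16$)
$l{\left(b{\left(-3,5 \right)} \right)} R = \left(-2\right) 16 = -32$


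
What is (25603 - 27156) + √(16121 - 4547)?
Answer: -1553 + 3*√1286 ≈ -1445.4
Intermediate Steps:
(25603 - 27156) + √(16121 - 4547) = -1553 + √11574 = -1553 + 3*√1286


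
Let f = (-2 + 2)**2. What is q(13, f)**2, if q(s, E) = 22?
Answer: 484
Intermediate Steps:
f = 0 (f = 0**2 = 0)
q(13, f)**2 = 22**2 = 484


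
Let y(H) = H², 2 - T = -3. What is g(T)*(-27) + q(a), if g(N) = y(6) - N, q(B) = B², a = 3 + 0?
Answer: -828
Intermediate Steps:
T = 5 (T = 2 - 1*(-3) = 2 + 3 = 5)
a = 3
g(N) = 36 - N (g(N) = 6² - N = 36 - N)
g(T)*(-27) + q(a) = (36 - 1*5)*(-27) + 3² = (36 - 5)*(-27) + 9 = 31*(-27) + 9 = -837 + 9 = -828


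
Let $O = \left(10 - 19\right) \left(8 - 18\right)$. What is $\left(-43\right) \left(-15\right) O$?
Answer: $58050$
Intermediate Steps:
$O = 90$ ($O = \left(-9\right) \left(-10\right) = 90$)
$\left(-43\right) \left(-15\right) O = \left(-43\right) \left(-15\right) 90 = 645 \cdot 90 = 58050$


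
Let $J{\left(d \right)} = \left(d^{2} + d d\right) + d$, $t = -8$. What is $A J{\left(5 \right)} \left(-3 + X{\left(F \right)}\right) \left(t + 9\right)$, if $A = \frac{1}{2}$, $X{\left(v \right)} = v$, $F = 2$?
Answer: $- \frac{55}{2} \approx -27.5$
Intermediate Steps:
$A = \frac{1}{2} \approx 0.5$
$J{\left(d \right)} = d + 2 d^{2}$ ($J{\left(d \right)} = \left(d^{2} + d^{2}\right) + d = 2 d^{2} + d = d + 2 d^{2}$)
$A J{\left(5 \right)} \left(-3 + X{\left(F \right)}\right) \left(t + 9\right) = \frac{5 \left(1 + 2 \cdot 5\right)}{2} \left(-3 + 2\right) \left(-8 + 9\right) = \frac{5 \left(1 + 10\right)}{2} \left(\left(-1\right) 1\right) = \frac{5 \cdot 11}{2} \left(-1\right) = \frac{1}{2} \cdot 55 \left(-1\right) = \frac{55}{2} \left(-1\right) = - \frac{55}{2}$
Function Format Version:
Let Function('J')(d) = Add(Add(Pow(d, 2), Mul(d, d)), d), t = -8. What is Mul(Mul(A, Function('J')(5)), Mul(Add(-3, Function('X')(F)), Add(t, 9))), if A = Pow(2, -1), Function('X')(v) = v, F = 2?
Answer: Rational(-55, 2) ≈ -27.500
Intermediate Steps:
A = Rational(1, 2) ≈ 0.50000
Function('J')(d) = Add(d, Mul(2, Pow(d, 2))) (Function('J')(d) = Add(Add(Pow(d, 2), Pow(d, 2)), d) = Add(Mul(2, Pow(d, 2)), d) = Add(d, Mul(2, Pow(d, 2))))
Mul(Mul(A, Function('J')(5)), Mul(Add(-3, Function('X')(F)), Add(t, 9))) = Mul(Mul(Rational(1, 2), Mul(5, Add(1, Mul(2, 5)))), Mul(Add(-3, 2), Add(-8, 9))) = Mul(Mul(Rational(1, 2), Mul(5, Add(1, 10))), Mul(-1, 1)) = Mul(Mul(Rational(1, 2), Mul(5, 11)), -1) = Mul(Mul(Rational(1, 2), 55), -1) = Mul(Rational(55, 2), -1) = Rational(-55, 2)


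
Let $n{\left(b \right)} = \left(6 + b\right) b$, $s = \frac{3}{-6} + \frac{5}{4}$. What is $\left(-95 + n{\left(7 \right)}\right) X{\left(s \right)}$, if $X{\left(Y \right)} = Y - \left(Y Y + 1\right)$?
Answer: $\frac{13}{4} \approx 3.25$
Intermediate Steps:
$s = \frac{3}{4}$ ($s = 3 \left(- \frac{1}{6}\right) + 5 \cdot \frac{1}{4} = - \frac{1}{2} + \frac{5}{4} = \frac{3}{4} \approx 0.75$)
$X{\left(Y \right)} = -1 + Y - Y^{2}$ ($X{\left(Y \right)} = Y - \left(Y^{2} + 1\right) = Y - \left(1 + Y^{2}\right) = -1 + Y - Y^{2}$)
$n{\left(b \right)} = b \left(6 + b\right)$
$\left(-95 + n{\left(7 \right)}\right) X{\left(s \right)} = \left(-95 + 7 \left(6 + 7\right)\right) \left(-1 + \frac{3}{4} - \left(\frac{3}{4}\right)^{2}\right) = \left(-95 + 7 \cdot 13\right) \left(-1 + \frac{3}{4} - \frac{9}{16}\right) = \left(-95 + 91\right) \left(-1 + \frac{3}{4} - \frac{9}{16}\right) = \left(-4\right) \left(- \frac{13}{16}\right) = \frac{13}{4}$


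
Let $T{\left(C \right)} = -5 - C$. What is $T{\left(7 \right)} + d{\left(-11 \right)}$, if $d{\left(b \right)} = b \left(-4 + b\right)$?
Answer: $153$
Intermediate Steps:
$T{\left(7 \right)} + d{\left(-11 \right)} = \left(-5 - 7\right) - 11 \left(-4 - 11\right) = \left(-5 - 7\right) - -165 = -12 + 165 = 153$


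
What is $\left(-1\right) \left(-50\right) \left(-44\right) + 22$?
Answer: $-2178$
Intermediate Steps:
$\left(-1\right) \left(-50\right) \left(-44\right) + 22 = 50 \left(-44\right) + 22 = -2200 + 22 = -2178$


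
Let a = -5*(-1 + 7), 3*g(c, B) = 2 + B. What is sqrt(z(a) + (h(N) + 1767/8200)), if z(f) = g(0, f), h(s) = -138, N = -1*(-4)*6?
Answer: I*sqrt(890298354)/2460 ≈ 12.129*I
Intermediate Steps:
N = 24 (N = 4*6 = 24)
g(c, B) = 2/3 + B/3 (g(c, B) = (2 + B)/3 = 2/3 + B/3)
a = -30 (a = -5*6 = -30)
z(f) = 2/3 + f/3
sqrt(z(a) + (h(N) + 1767/8200)) = sqrt((2/3 + (1/3)*(-30)) + (-138 + 1767/8200)) = sqrt((2/3 - 10) + (-138 + 1767*(1/8200))) = sqrt(-28/3 + (-138 + 1767/8200)) = sqrt(-28/3 - 1129833/8200) = sqrt(-3619099/24600) = I*sqrt(890298354)/2460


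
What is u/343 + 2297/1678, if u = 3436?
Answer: 6553479/575554 ≈ 11.386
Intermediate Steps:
u/343 + 2297/1678 = 3436/343 + 2297/1678 = 6553479/575554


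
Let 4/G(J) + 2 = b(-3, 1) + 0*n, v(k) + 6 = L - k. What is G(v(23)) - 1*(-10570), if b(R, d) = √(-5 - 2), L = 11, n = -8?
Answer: 116262/11 - 4*I*√7/11 ≈ 10569.0 - 0.96209*I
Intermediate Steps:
b(R, d) = I*√7 (b(R, d) = √(-7) = I*√7)
v(k) = 5 - k (v(k) = -6 + (11 - k) = 5 - k)
G(J) = 4/(-2 + I*√7) (G(J) = 4/(-2 + (I*√7 + 0*(-8))) = 4/(-2 + (I*√7 + 0)) = 4/(-2 + I*√7))
G(v(23)) - 1*(-10570) = (-8/11 - 4*I*√7/11) - 1*(-10570) = (-8/11 - 4*I*√7/11) + 10570 = 116262/11 - 4*I*√7/11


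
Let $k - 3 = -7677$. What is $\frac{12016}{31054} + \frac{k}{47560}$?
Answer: $\frac{83293141}{369232060} \approx 0.22558$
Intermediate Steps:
$k = -7674$ ($k = 3 - 7677 = -7674$)
$\frac{12016}{31054} + \frac{k}{47560} = \frac{12016}{31054} - \frac{7674}{47560} = 12016 \cdot \frac{1}{31054} - \frac{3837}{23780} = \frac{6008}{15527} - \frac{3837}{23780} = \frac{83293141}{369232060}$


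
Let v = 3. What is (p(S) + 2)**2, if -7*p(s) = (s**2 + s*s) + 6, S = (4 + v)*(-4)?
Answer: 2433600/49 ≈ 49665.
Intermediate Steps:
S = -28 (S = (4 + 3)*(-4) = 7*(-4) = -28)
p(s) = -6/7 - 2*s**2/7 (p(s) = -((s**2 + s*s) + 6)/7 = -((s**2 + s**2) + 6)/7 = -(2*s**2 + 6)/7 = -(6 + 2*s**2)/7 = -6/7 - 2*s**2/7)
(p(S) + 2)**2 = ((-6/7 - 2/7*(-28)**2) + 2)**2 = ((-6/7 - 2/7*784) + 2)**2 = ((-6/7 - 224) + 2)**2 = (-1574/7 + 2)**2 = (-1560/7)**2 = 2433600/49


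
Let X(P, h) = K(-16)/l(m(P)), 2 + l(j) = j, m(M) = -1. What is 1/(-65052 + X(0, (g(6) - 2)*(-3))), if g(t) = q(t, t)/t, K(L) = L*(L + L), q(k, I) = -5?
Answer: -3/195668 ≈ -1.5332e-5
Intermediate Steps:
K(L) = 2*L² (K(L) = L*(2*L) = 2*L²)
g(t) = -5/t
l(j) = -2 + j
X(P, h) = -512/3 (X(P, h) = (2*(-16)²)/(-2 - 1) = (2*256)/(-3) = 512*(-⅓) = -512/3)
1/(-65052 + X(0, (g(6) - 2)*(-3))) = 1/(-65052 - 512/3) = 1/(-195668/3) = -3/195668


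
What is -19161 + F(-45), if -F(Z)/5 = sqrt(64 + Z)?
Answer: -19161 - 5*sqrt(19) ≈ -19183.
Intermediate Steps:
F(Z) = -5*sqrt(64 + Z)
-19161 + F(-45) = -19161 - 5*sqrt(64 - 45) = -19161 - 5*sqrt(19)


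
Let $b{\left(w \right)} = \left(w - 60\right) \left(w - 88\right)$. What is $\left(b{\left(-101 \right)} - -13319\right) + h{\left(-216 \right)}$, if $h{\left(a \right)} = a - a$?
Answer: $43748$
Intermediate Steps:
$b{\left(w \right)} = \left(-88 + w\right) \left(-60 + w\right)$ ($b{\left(w \right)} = \left(-60 + w\right) \left(-88 + w\right) = \left(-88 + w\right) \left(-60 + w\right)$)
$h{\left(a \right)} = 0$
$\left(b{\left(-101 \right)} - -13319\right) + h{\left(-216 \right)} = \left(\left(5280 + \left(-101\right)^{2} - -14948\right) - -13319\right) + 0 = \left(\left(5280 + 10201 + 14948\right) + 13319\right) + 0 = \left(30429 + 13319\right) + 0 = 43748 + 0 = 43748$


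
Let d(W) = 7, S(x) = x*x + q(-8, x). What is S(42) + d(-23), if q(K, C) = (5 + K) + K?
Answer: 1760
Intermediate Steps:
q(K, C) = 5 + 2*K
S(x) = -11 + x² (S(x) = x*x + (5 + 2*(-8)) = x² + (5 - 16) = x² - 11 = -11 + x²)
S(42) + d(-23) = (-11 + 42²) + 7 = (-11 + 1764) + 7 = 1753 + 7 = 1760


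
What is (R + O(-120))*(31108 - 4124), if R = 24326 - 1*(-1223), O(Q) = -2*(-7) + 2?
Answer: 689845960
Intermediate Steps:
O(Q) = 16 (O(Q) = 14 + 2 = 16)
R = 25549 (R = 24326 + 1223 = 25549)
(R + O(-120))*(31108 - 4124) = (25549 + 16)*(31108 - 4124) = 25565*26984 = 689845960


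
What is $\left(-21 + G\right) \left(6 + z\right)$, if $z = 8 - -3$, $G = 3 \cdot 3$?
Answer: $-204$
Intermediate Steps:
$G = 9$
$z = 11$ ($z = 8 + 3 = 11$)
$\left(-21 + G\right) \left(6 + z\right) = \left(-21 + 9\right) \left(6 + 11\right) = \left(-12\right) 17 = -204$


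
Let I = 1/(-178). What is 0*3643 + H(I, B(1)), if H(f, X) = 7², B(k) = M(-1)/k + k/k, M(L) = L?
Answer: 49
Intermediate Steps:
I = -1/178 ≈ -0.0056180
B(k) = 1 - 1/k (B(k) = -1/k + k/k = -1/k + 1 = 1 - 1/k)
H(f, X) = 49
0*3643 + H(I, B(1)) = 0*3643 + 49 = 0 + 49 = 49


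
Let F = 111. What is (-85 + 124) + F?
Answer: 150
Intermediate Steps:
(-85 + 124) + F = (-85 + 124) + 111 = 39 + 111 = 150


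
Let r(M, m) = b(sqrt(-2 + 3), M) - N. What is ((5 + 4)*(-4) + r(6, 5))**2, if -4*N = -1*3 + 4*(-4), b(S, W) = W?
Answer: 19321/16 ≈ 1207.6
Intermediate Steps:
N = 19/4 (N = -(-1*3 + 4*(-4))/4 = -(-3 - 16)/4 = -1/4*(-19) = 19/4 ≈ 4.7500)
r(M, m) = -19/4 + M (r(M, m) = M - 1*19/4 = M - 19/4 = -19/4 + M)
((5 + 4)*(-4) + r(6, 5))**2 = ((5 + 4)*(-4) + (-19/4 + 6))**2 = (9*(-4) + 5/4)**2 = (-36 + 5/4)**2 = (-139/4)**2 = 19321/16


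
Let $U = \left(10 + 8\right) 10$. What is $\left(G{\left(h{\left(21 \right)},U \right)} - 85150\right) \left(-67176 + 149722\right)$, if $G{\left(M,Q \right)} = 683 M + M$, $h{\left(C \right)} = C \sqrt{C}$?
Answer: $-7028791900 + 1185690744 \sqrt{21} \approx -1.5953 \cdot 10^{9}$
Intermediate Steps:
$U = 180$ ($U = 18 \cdot 10 = 180$)
$h{\left(C \right)} = C^{\frac{3}{2}}$
$G{\left(M,Q \right)} = 684 M$
$\left(G{\left(h{\left(21 \right)},U \right)} - 85150\right) \left(-67176 + 149722\right) = \left(684 \cdot 21^{\frac{3}{2}} - 85150\right) \left(-67176 + 149722\right) = \left(684 \cdot 21 \sqrt{21} - 85150\right) 82546 = \left(14364 \sqrt{21} - 85150\right) 82546 = \left(-85150 + 14364 \sqrt{21}\right) 82546 = -7028791900 + 1185690744 \sqrt{21}$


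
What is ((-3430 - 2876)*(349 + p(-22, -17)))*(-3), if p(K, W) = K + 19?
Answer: 6545628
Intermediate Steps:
p(K, W) = 19 + K
((-3430 - 2876)*(349 + p(-22, -17)))*(-3) = ((-3430 - 2876)*(349 + (19 - 22)))*(-3) = -6306*(349 - 3)*(-3) = -6306*346*(-3) = -2181876*(-3) = 6545628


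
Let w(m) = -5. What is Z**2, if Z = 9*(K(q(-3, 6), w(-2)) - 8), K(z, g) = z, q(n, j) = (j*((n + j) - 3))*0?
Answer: 5184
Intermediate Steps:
q(n, j) = 0 (q(n, j) = (j*((j + n) - 3))*0 = (j*(-3 + j + n))*0 = 0)
Z = -72 (Z = 9*(0 - 8) = 9*(-8) = -72)
Z**2 = (-72)**2 = 5184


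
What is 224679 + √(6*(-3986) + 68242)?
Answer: 224679 + √44326 ≈ 2.2489e+5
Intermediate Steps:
224679 + √(6*(-3986) + 68242) = 224679 + √(-23916 + 68242) = 224679 + √44326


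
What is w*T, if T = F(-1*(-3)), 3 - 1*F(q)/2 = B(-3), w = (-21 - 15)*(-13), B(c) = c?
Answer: 5616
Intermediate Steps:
w = 468 (w = -36*(-13) = 468)
F(q) = 12 (F(q) = 6 - 2*(-3) = 6 + 6 = 12)
T = 12
w*T = 468*12 = 5616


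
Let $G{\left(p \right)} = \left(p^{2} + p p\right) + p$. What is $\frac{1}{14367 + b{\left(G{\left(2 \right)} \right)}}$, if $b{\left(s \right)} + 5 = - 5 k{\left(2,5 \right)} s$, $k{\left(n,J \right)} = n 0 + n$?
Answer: $\frac{1}{14262} \approx 7.0116 \cdot 10^{-5}$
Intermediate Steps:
$k{\left(n,J \right)} = n$ ($k{\left(n,J \right)} = 0 + n = n$)
$G{\left(p \right)} = p + 2 p^{2}$ ($G{\left(p \right)} = \left(p^{2} + p^{2}\right) + p = 2 p^{2} + p = p + 2 p^{2}$)
$b{\left(s \right)} = -5 - 10 s$ ($b{\left(s \right)} = -5 + \left(-5\right) 2 s = -5 - 10 s$)
$\frac{1}{14367 + b{\left(G{\left(2 \right)} \right)}} = \frac{1}{14367 - \left(5 + 10 \cdot 2 \left(1 + 2 \cdot 2\right)\right)} = \frac{1}{14367 - \left(5 + 10 \cdot 2 \left(1 + 4\right)\right)} = \frac{1}{14367 - \left(5 + 10 \cdot 2 \cdot 5\right)} = \frac{1}{14367 - 105} = \frac{1}{14262}$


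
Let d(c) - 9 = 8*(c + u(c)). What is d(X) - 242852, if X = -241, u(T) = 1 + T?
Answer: -246691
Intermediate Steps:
d(c) = 17 + 16*c (d(c) = 9 + 8*(c + (1 + c)) = 9 + 8*(1 + 2*c) = 9 + (8 + 16*c) = 17 + 16*c)
d(X) - 242852 = (17 + 16*(-241)) - 242852 = (17 - 3856) - 242852 = -3839 - 242852 = -246691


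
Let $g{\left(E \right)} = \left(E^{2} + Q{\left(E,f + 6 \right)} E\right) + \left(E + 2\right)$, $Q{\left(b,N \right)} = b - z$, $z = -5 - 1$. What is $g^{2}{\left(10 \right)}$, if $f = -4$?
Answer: $73984$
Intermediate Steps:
$z = -6$
$Q{\left(b,N \right)} = 6 + b$ ($Q{\left(b,N \right)} = b - -6 = b + 6 = 6 + b$)
$g{\left(E \right)} = 2 + E + E^{2} + E \left(6 + E\right)$ ($g{\left(E \right)} = \left(E^{2} + \left(6 + E\right) E\right) + \left(E + 2\right) = \left(E^{2} + E \left(6 + E\right)\right) + \left(2 + E\right) = 2 + E + E^{2} + E \left(6 + E\right)$)
$g^{2}{\left(10 \right)} = \left(2 + 2 \cdot 10^{2} + 7 \cdot 10\right)^{2} = \left(2 + 2 \cdot 100 + 70\right)^{2} = \left(2 + 200 + 70\right)^{2} = 272^{2} = 73984$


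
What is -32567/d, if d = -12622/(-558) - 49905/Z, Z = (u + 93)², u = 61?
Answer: -215488153188/135748181 ≈ -1587.4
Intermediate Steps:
Z = 23716 (Z = (61 + 93)² = 154² = 23716)
d = 135748181/6616764 (d = -12622/(-558) - 49905/23716 = -12622*(-1/558) - 49905*1/23716 = 6311/279 - 49905/23716 = 135748181/6616764 ≈ 20.516)
-32567/d = -32567/135748181/6616764 = -32567*6616764/135748181 = -215488153188/135748181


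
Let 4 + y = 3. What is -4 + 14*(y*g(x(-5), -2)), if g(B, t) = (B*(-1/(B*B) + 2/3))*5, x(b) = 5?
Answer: -670/3 ≈ -223.33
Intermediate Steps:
y = -1 (y = -4 + 3 = -1)
g(B, t) = 5*B*(⅔ - 1/B²) (g(B, t) = (B*(-1/(B²) + 2*(⅓)))*5 = (B*(-1/B² + ⅔))*5 = (B*(⅔ - 1/B²))*5 = 5*B*(⅔ - 1/B²))
-4 + 14*(y*g(x(-5), -2)) = -4 + 14*(-(-5/5 + (10/3)*5)) = -4 + 14*(-(-5*⅕ + 50/3)) = -4 + 14*(-(-1 + 50/3)) = -4 + 14*(-1*47/3) = -4 + 14*(-47/3) = -4 - 658/3 = -670/3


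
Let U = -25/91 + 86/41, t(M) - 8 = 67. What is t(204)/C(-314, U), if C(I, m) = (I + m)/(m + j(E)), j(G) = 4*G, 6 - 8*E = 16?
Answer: 889050/1164733 ≈ 0.76331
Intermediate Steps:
E = -5/4 (E = ¾ - ⅛*16 = ¾ - 2 = -5/4 ≈ -1.2500)
t(M) = 75 (t(M) = 8 + 67 = 75)
U = 6801/3731 (U = -25*1/91 + 86*(1/41) = -25/91 + 86/41 = 6801/3731 ≈ 1.8228)
C(I, m) = (I + m)/(-5 + m) (C(I, m) = (I + m)/(m + 4*(-5/4)) = (I + m)/(m - 5) = (I + m)/(-5 + m))
t(204)/C(-314, U) = 75/(((-314 + 6801/3731)/(-5 + 6801/3731))) = 75/((-1164733/3731/(-11854/3731))) = 75/((-3731/11854*(-1164733/3731))) = 75/(1164733/11854) = 75*(11854/1164733) = 889050/1164733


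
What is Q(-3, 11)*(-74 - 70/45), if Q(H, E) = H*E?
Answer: 7480/3 ≈ 2493.3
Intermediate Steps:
Q(H, E) = E*H
Q(-3, 11)*(-74 - 70/45) = (11*(-3))*(-74 - 70/45) = -33*(-74 - 70*1/45) = -33*(-74 - 14/9) = -33*(-680/9) = 7480/3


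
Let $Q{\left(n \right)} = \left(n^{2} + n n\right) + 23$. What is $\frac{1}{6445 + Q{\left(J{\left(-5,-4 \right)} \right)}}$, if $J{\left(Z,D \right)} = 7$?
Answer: $\frac{1}{6566} \approx 0.0001523$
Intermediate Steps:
$Q{\left(n \right)} = 23 + 2 n^{2}$ ($Q{\left(n \right)} = \left(n^{2} + n^{2}\right) + 23 = 2 n^{2} + 23 = 23 + 2 n^{2}$)
$\frac{1}{6445 + Q{\left(J{\left(-5,-4 \right)} \right)}} = \frac{1}{6445 + \left(23 + 2 \cdot 7^{2}\right)} = \frac{1}{6445 + \left(23 + 2 \cdot 49\right)} = \frac{1}{6445 + \left(23 + 98\right)} = \frac{1}{6445 + 121} = \frac{1}{6566}$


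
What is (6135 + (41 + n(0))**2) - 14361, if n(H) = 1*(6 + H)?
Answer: -6017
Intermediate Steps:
n(H) = 6 + H
(6135 + (41 + n(0))**2) - 14361 = (6135 + (41 + (6 + 0))**2) - 14361 = (6135 + (41 + 6)**2) - 14361 = (6135 + 47**2) - 14361 = (6135 + 2209) - 14361 = 8344 - 14361 = -6017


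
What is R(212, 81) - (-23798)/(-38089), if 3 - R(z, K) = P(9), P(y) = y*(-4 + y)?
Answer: -1623536/38089 ≈ -42.625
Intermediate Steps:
R(z, K) = -42 (R(z, K) = 3 - 9*(-4 + 9) = 3 - 9*5 = 3 - 1*45 = 3 - 45 = -42)
R(212, 81) - (-23798)/(-38089) = -42 - (-23798)/(-38089) = -42 - (-23798)*(-1)/38089 = -42 - 1*23798/38089 = -42 - 23798/38089 = -1623536/38089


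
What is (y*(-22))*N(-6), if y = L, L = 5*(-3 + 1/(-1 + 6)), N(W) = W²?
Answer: 11088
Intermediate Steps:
L = -14 (L = 5*(-3 + 1/5) = 5*(-3 + ⅕) = 5*(-14/5) = -14)
y = -14
(y*(-22))*N(-6) = -14*(-22)*(-6)² = 308*36 = 11088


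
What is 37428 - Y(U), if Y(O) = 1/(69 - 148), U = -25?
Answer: 2956813/79 ≈ 37428.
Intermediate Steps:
Y(O) = -1/79 (Y(O) = 1/(-79) = -1/79)
37428 - Y(U) = 37428 - 1*(-1/79) = 37428 + 1/79 = 2956813/79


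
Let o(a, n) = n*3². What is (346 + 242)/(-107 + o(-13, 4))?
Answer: -588/71 ≈ -8.2817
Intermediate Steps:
o(a, n) = 9*n (o(a, n) = n*9 = 9*n)
(346 + 242)/(-107 + o(-13, 4)) = (346 + 242)/(-107 + 9*4) = 588/(-107 + 36) = 588/(-71) = 588*(-1/71) = -588/71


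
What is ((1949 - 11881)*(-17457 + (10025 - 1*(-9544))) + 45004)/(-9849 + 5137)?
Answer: 5232845/1178 ≈ 4442.1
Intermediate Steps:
((1949 - 11881)*(-17457 + (10025 - 1*(-9544))) + 45004)/(-9849 + 5137) = (-9932*(-17457 + (10025 + 9544)) + 45004)/(-4712) = (-9932*(-17457 + 19569) + 45004)*(-1/4712) = (-9932*2112 + 45004)*(-1/4712) = (-20976384 + 45004)*(-1/4712) = -20931380*(-1/4712) = 5232845/1178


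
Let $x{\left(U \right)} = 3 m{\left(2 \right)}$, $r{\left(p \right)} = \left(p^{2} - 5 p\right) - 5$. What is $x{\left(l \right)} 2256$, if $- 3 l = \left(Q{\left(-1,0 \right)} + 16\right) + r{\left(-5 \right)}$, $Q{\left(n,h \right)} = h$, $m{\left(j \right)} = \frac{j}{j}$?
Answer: $6768$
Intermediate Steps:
$m{\left(j \right)} = 1$
$r{\left(p \right)} = -5 + p^{2} - 5 p$
$l = - \frac{61}{3}$ ($l = - \frac{\left(0 + 16\right) - \left(-20 - 25\right)}{3} = - \frac{16 + \left(-5 + 25 + 25\right)}{3} = - \frac{16 + 45}{3} = \left(- \frac{1}{3}\right) 61 = - \frac{61}{3} \approx -20.333$)
$x{\left(U \right)} = 3$ ($x{\left(U \right)} = 3 \cdot 1 = 3$)
$x{\left(l \right)} 2256 = 3 \cdot 2256 = 6768$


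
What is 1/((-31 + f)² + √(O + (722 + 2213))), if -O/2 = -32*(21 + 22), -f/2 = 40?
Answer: 12321/151801354 - 11*√47/151801354 ≈ 8.0668e-5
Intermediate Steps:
f = -80 (f = -2*40 = -80)
O = 2752 (O = -(-64)*(21 + 22) = -(-64)*43 = -2*(-1376) = 2752)
1/((-31 + f)² + √(O + (722 + 2213))) = 1/((-31 - 80)² + √(2752 + (722 + 2213))) = 1/((-111)² + √(2752 + 2935)) = 1/(12321 + √5687) = 1/(12321 + 11*√47)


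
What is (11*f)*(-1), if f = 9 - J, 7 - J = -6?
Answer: 44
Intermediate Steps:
J = 13 (J = 7 - 1*(-6) = 7 + 6 = 13)
f = -4 (f = 9 - 1*13 = 9 - 13 = -4)
(11*f)*(-1) = (11*(-4))*(-1) = -44*(-1) = 44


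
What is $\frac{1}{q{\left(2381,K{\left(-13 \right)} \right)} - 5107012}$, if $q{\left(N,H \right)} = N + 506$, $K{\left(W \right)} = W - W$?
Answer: $- \frac{1}{5104125} \approx -1.9592 \cdot 10^{-7}$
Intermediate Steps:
$K{\left(W \right)} = 0$
$q{\left(N,H \right)} = 506 + N$
$\frac{1}{q{\left(2381,K{\left(-13 \right)} \right)} - 5107012} = \frac{1}{\left(506 + 2381\right) - 5107012} = \frac{1}{2887 - 5107012} = \frac{1}{-5104125} = - \frac{1}{5104125}$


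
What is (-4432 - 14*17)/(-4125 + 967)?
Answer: 2335/1579 ≈ 1.4788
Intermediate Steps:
(-4432 - 14*17)/(-4125 + 967) = (-4432 - 238)/(-3158) = -4670*(-1/3158) = 2335/1579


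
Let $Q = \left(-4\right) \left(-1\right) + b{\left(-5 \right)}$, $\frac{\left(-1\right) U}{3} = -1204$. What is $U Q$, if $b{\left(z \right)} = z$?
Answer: $-3612$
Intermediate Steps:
$U = 3612$ ($U = \left(-3\right) \left(-1204\right) = 3612$)
$Q = -1$ ($Q = \left(-4\right) \left(-1\right) - 5 = 4 - 5 = -1$)
$U Q = 3612 \left(-1\right) = -3612$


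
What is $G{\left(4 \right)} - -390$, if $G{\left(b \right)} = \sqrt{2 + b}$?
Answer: $390 + \sqrt{6} \approx 392.45$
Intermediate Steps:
$G{\left(4 \right)} - -390 = \sqrt{2 + 4} - -390 = \sqrt{6} + 390 = 390 + \sqrt{6}$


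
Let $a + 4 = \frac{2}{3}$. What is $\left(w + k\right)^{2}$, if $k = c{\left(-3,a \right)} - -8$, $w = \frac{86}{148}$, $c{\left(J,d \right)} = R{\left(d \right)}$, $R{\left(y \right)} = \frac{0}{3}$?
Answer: $\frac{403225}{5476} \approx 73.635$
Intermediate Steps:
$R{\left(y \right)} = 0$ ($R{\left(y \right)} = 0 \cdot \frac{1}{3} = 0$)
$a = - \frac{10}{3}$ ($a = -4 + \frac{2}{3} = - \frac{10}{3} \approx -3.3333$)
$c{\left(J,d \right)} = 0$
$w = \frac{43}{74}$ ($w = 86 \cdot \frac{1}{148} = \frac{43}{74} \approx 0.58108$)
$k = 8$ ($k = 0 - -8 = 0 + 8 = 8$)
$\left(w + k\right)^{2} = \left(\frac{43}{74} + 8\right)^{2} = \left(\frac{635}{74}\right)^{2} = \frac{403225}{5476}$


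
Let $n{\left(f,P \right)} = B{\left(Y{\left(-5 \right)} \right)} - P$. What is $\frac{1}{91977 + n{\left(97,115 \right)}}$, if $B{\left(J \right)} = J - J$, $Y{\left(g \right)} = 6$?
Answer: $\frac{1}{91862} \approx 1.0886 \cdot 10^{-5}$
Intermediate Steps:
$B{\left(J \right)} = 0$
$n{\left(f,P \right)} = - P$ ($n{\left(f,P \right)} = 0 - P = - P$)
$\frac{1}{91977 + n{\left(97,115 \right)}} = \frac{1}{91977 - 115} = \frac{1}{91862}$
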